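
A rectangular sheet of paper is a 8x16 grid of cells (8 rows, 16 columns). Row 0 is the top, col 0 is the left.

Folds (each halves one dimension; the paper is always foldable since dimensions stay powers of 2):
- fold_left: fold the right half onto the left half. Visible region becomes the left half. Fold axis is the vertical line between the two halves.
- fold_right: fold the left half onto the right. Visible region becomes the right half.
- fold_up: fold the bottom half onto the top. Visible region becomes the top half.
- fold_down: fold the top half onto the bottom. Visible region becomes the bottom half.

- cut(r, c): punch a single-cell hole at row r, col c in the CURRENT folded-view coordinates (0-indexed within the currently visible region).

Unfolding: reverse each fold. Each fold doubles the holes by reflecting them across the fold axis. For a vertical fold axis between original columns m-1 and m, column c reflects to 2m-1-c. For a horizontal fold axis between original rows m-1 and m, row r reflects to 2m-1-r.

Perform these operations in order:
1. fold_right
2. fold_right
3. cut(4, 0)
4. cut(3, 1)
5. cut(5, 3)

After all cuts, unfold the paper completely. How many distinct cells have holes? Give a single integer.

Answer: 12

Derivation:
Op 1 fold_right: fold axis v@8; visible region now rows[0,8) x cols[8,16) = 8x8
Op 2 fold_right: fold axis v@12; visible region now rows[0,8) x cols[12,16) = 8x4
Op 3 cut(4, 0): punch at orig (4,12); cuts so far [(4, 12)]; region rows[0,8) x cols[12,16) = 8x4
Op 4 cut(3, 1): punch at orig (3,13); cuts so far [(3, 13), (4, 12)]; region rows[0,8) x cols[12,16) = 8x4
Op 5 cut(5, 3): punch at orig (5,15); cuts so far [(3, 13), (4, 12), (5, 15)]; region rows[0,8) x cols[12,16) = 8x4
Unfold 1 (reflect across v@12): 6 holes -> [(3, 10), (3, 13), (4, 11), (4, 12), (5, 8), (5, 15)]
Unfold 2 (reflect across v@8): 12 holes -> [(3, 2), (3, 5), (3, 10), (3, 13), (4, 3), (4, 4), (4, 11), (4, 12), (5, 0), (5, 7), (5, 8), (5, 15)]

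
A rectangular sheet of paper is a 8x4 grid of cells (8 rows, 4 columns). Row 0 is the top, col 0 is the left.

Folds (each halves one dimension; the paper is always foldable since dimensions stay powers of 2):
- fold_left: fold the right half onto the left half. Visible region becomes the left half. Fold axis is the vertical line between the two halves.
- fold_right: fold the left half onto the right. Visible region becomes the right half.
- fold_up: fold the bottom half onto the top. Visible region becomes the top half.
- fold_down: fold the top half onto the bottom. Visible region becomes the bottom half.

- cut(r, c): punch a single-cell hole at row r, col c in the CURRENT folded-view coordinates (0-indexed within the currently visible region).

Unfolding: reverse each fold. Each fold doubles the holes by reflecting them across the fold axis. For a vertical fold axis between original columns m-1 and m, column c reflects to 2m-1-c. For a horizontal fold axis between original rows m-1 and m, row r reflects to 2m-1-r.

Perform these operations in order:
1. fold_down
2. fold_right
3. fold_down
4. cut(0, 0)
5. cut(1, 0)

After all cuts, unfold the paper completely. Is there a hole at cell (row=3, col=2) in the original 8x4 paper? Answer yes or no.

Answer: yes

Derivation:
Op 1 fold_down: fold axis h@4; visible region now rows[4,8) x cols[0,4) = 4x4
Op 2 fold_right: fold axis v@2; visible region now rows[4,8) x cols[2,4) = 4x2
Op 3 fold_down: fold axis h@6; visible region now rows[6,8) x cols[2,4) = 2x2
Op 4 cut(0, 0): punch at orig (6,2); cuts so far [(6, 2)]; region rows[6,8) x cols[2,4) = 2x2
Op 5 cut(1, 0): punch at orig (7,2); cuts so far [(6, 2), (7, 2)]; region rows[6,8) x cols[2,4) = 2x2
Unfold 1 (reflect across h@6): 4 holes -> [(4, 2), (5, 2), (6, 2), (7, 2)]
Unfold 2 (reflect across v@2): 8 holes -> [(4, 1), (4, 2), (5, 1), (5, 2), (6, 1), (6, 2), (7, 1), (7, 2)]
Unfold 3 (reflect across h@4): 16 holes -> [(0, 1), (0, 2), (1, 1), (1, 2), (2, 1), (2, 2), (3, 1), (3, 2), (4, 1), (4, 2), (5, 1), (5, 2), (6, 1), (6, 2), (7, 1), (7, 2)]
Holes: [(0, 1), (0, 2), (1, 1), (1, 2), (2, 1), (2, 2), (3, 1), (3, 2), (4, 1), (4, 2), (5, 1), (5, 2), (6, 1), (6, 2), (7, 1), (7, 2)]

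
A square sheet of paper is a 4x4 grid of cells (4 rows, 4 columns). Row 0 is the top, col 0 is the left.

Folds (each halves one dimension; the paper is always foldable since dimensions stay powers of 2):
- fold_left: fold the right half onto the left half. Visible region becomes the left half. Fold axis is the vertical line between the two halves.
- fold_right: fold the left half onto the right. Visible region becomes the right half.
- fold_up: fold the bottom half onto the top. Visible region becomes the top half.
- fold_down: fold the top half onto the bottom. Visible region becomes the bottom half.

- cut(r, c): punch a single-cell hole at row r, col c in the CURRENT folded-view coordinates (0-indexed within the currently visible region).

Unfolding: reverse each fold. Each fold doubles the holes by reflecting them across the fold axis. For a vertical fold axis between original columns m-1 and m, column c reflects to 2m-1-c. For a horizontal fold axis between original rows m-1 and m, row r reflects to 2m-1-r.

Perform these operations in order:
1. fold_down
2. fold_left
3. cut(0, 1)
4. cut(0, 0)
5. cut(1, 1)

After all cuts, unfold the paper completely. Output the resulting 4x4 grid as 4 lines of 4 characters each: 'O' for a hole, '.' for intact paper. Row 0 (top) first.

Answer: .OO.
OOOO
OOOO
.OO.

Derivation:
Op 1 fold_down: fold axis h@2; visible region now rows[2,4) x cols[0,4) = 2x4
Op 2 fold_left: fold axis v@2; visible region now rows[2,4) x cols[0,2) = 2x2
Op 3 cut(0, 1): punch at orig (2,1); cuts so far [(2, 1)]; region rows[2,4) x cols[0,2) = 2x2
Op 4 cut(0, 0): punch at orig (2,0); cuts so far [(2, 0), (2, 1)]; region rows[2,4) x cols[0,2) = 2x2
Op 5 cut(1, 1): punch at orig (3,1); cuts so far [(2, 0), (2, 1), (3, 1)]; region rows[2,4) x cols[0,2) = 2x2
Unfold 1 (reflect across v@2): 6 holes -> [(2, 0), (2, 1), (2, 2), (2, 3), (3, 1), (3, 2)]
Unfold 2 (reflect across h@2): 12 holes -> [(0, 1), (0, 2), (1, 0), (1, 1), (1, 2), (1, 3), (2, 0), (2, 1), (2, 2), (2, 3), (3, 1), (3, 2)]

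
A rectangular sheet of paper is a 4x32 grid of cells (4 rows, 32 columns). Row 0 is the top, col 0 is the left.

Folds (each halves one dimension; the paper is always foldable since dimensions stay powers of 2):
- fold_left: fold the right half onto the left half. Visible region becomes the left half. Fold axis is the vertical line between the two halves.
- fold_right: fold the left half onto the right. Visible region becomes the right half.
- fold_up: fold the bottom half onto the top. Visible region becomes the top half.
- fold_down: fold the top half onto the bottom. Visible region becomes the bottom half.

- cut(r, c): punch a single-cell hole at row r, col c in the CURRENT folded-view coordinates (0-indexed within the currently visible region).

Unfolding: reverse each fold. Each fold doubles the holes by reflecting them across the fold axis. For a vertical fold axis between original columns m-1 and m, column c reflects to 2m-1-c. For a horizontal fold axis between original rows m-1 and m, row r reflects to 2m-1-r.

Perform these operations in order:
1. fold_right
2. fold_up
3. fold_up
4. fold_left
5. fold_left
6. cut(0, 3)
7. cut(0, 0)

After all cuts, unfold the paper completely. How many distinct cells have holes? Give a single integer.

Op 1 fold_right: fold axis v@16; visible region now rows[0,4) x cols[16,32) = 4x16
Op 2 fold_up: fold axis h@2; visible region now rows[0,2) x cols[16,32) = 2x16
Op 3 fold_up: fold axis h@1; visible region now rows[0,1) x cols[16,32) = 1x16
Op 4 fold_left: fold axis v@24; visible region now rows[0,1) x cols[16,24) = 1x8
Op 5 fold_left: fold axis v@20; visible region now rows[0,1) x cols[16,20) = 1x4
Op 6 cut(0, 3): punch at orig (0,19); cuts so far [(0, 19)]; region rows[0,1) x cols[16,20) = 1x4
Op 7 cut(0, 0): punch at orig (0,16); cuts so far [(0, 16), (0, 19)]; region rows[0,1) x cols[16,20) = 1x4
Unfold 1 (reflect across v@20): 4 holes -> [(0, 16), (0, 19), (0, 20), (0, 23)]
Unfold 2 (reflect across v@24): 8 holes -> [(0, 16), (0, 19), (0, 20), (0, 23), (0, 24), (0, 27), (0, 28), (0, 31)]
Unfold 3 (reflect across h@1): 16 holes -> [(0, 16), (0, 19), (0, 20), (0, 23), (0, 24), (0, 27), (0, 28), (0, 31), (1, 16), (1, 19), (1, 20), (1, 23), (1, 24), (1, 27), (1, 28), (1, 31)]
Unfold 4 (reflect across h@2): 32 holes -> [(0, 16), (0, 19), (0, 20), (0, 23), (0, 24), (0, 27), (0, 28), (0, 31), (1, 16), (1, 19), (1, 20), (1, 23), (1, 24), (1, 27), (1, 28), (1, 31), (2, 16), (2, 19), (2, 20), (2, 23), (2, 24), (2, 27), (2, 28), (2, 31), (3, 16), (3, 19), (3, 20), (3, 23), (3, 24), (3, 27), (3, 28), (3, 31)]
Unfold 5 (reflect across v@16): 64 holes -> [(0, 0), (0, 3), (0, 4), (0, 7), (0, 8), (0, 11), (0, 12), (0, 15), (0, 16), (0, 19), (0, 20), (0, 23), (0, 24), (0, 27), (0, 28), (0, 31), (1, 0), (1, 3), (1, 4), (1, 7), (1, 8), (1, 11), (1, 12), (1, 15), (1, 16), (1, 19), (1, 20), (1, 23), (1, 24), (1, 27), (1, 28), (1, 31), (2, 0), (2, 3), (2, 4), (2, 7), (2, 8), (2, 11), (2, 12), (2, 15), (2, 16), (2, 19), (2, 20), (2, 23), (2, 24), (2, 27), (2, 28), (2, 31), (3, 0), (3, 3), (3, 4), (3, 7), (3, 8), (3, 11), (3, 12), (3, 15), (3, 16), (3, 19), (3, 20), (3, 23), (3, 24), (3, 27), (3, 28), (3, 31)]

Answer: 64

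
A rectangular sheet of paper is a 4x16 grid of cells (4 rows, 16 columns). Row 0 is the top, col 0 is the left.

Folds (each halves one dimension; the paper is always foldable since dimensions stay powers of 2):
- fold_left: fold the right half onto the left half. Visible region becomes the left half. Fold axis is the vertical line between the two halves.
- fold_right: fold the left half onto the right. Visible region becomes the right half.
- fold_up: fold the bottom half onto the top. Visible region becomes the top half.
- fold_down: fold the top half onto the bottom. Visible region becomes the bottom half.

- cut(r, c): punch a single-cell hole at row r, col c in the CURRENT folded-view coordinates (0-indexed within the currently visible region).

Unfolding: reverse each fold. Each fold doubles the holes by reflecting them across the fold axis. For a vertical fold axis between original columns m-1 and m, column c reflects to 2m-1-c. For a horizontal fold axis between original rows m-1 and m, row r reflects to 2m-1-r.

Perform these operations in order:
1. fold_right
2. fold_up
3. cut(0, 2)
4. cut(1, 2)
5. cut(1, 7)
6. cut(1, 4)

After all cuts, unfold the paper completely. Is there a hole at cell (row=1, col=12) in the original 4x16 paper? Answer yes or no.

Answer: yes

Derivation:
Op 1 fold_right: fold axis v@8; visible region now rows[0,4) x cols[8,16) = 4x8
Op 2 fold_up: fold axis h@2; visible region now rows[0,2) x cols[8,16) = 2x8
Op 3 cut(0, 2): punch at orig (0,10); cuts so far [(0, 10)]; region rows[0,2) x cols[8,16) = 2x8
Op 4 cut(1, 2): punch at orig (1,10); cuts so far [(0, 10), (1, 10)]; region rows[0,2) x cols[8,16) = 2x8
Op 5 cut(1, 7): punch at orig (1,15); cuts so far [(0, 10), (1, 10), (1, 15)]; region rows[0,2) x cols[8,16) = 2x8
Op 6 cut(1, 4): punch at orig (1,12); cuts so far [(0, 10), (1, 10), (1, 12), (1, 15)]; region rows[0,2) x cols[8,16) = 2x8
Unfold 1 (reflect across h@2): 8 holes -> [(0, 10), (1, 10), (1, 12), (1, 15), (2, 10), (2, 12), (2, 15), (3, 10)]
Unfold 2 (reflect across v@8): 16 holes -> [(0, 5), (0, 10), (1, 0), (1, 3), (1, 5), (1, 10), (1, 12), (1, 15), (2, 0), (2, 3), (2, 5), (2, 10), (2, 12), (2, 15), (3, 5), (3, 10)]
Holes: [(0, 5), (0, 10), (1, 0), (1, 3), (1, 5), (1, 10), (1, 12), (1, 15), (2, 0), (2, 3), (2, 5), (2, 10), (2, 12), (2, 15), (3, 5), (3, 10)]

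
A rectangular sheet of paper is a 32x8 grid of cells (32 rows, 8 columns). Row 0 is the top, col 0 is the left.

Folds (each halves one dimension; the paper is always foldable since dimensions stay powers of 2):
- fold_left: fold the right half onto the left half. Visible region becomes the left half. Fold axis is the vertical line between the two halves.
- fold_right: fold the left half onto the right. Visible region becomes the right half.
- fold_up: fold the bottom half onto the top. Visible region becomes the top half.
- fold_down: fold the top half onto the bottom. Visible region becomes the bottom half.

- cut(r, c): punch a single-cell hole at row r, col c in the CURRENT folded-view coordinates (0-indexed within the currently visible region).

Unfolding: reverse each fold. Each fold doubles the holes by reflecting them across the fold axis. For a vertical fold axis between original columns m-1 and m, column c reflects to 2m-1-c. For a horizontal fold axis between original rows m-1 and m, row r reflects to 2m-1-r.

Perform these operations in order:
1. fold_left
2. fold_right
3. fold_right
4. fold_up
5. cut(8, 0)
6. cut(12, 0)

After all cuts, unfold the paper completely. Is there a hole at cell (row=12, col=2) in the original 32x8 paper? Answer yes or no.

Op 1 fold_left: fold axis v@4; visible region now rows[0,32) x cols[0,4) = 32x4
Op 2 fold_right: fold axis v@2; visible region now rows[0,32) x cols[2,4) = 32x2
Op 3 fold_right: fold axis v@3; visible region now rows[0,32) x cols[3,4) = 32x1
Op 4 fold_up: fold axis h@16; visible region now rows[0,16) x cols[3,4) = 16x1
Op 5 cut(8, 0): punch at orig (8,3); cuts so far [(8, 3)]; region rows[0,16) x cols[3,4) = 16x1
Op 6 cut(12, 0): punch at orig (12,3); cuts so far [(8, 3), (12, 3)]; region rows[0,16) x cols[3,4) = 16x1
Unfold 1 (reflect across h@16): 4 holes -> [(8, 3), (12, 3), (19, 3), (23, 3)]
Unfold 2 (reflect across v@3): 8 holes -> [(8, 2), (8, 3), (12, 2), (12, 3), (19, 2), (19, 3), (23, 2), (23, 3)]
Unfold 3 (reflect across v@2): 16 holes -> [(8, 0), (8, 1), (8, 2), (8, 3), (12, 0), (12, 1), (12, 2), (12, 3), (19, 0), (19, 1), (19, 2), (19, 3), (23, 0), (23, 1), (23, 2), (23, 3)]
Unfold 4 (reflect across v@4): 32 holes -> [(8, 0), (8, 1), (8, 2), (8, 3), (8, 4), (8, 5), (8, 6), (8, 7), (12, 0), (12, 1), (12, 2), (12, 3), (12, 4), (12, 5), (12, 6), (12, 7), (19, 0), (19, 1), (19, 2), (19, 3), (19, 4), (19, 5), (19, 6), (19, 7), (23, 0), (23, 1), (23, 2), (23, 3), (23, 4), (23, 5), (23, 6), (23, 7)]
Holes: [(8, 0), (8, 1), (8, 2), (8, 3), (8, 4), (8, 5), (8, 6), (8, 7), (12, 0), (12, 1), (12, 2), (12, 3), (12, 4), (12, 5), (12, 6), (12, 7), (19, 0), (19, 1), (19, 2), (19, 3), (19, 4), (19, 5), (19, 6), (19, 7), (23, 0), (23, 1), (23, 2), (23, 3), (23, 4), (23, 5), (23, 6), (23, 7)]

Answer: yes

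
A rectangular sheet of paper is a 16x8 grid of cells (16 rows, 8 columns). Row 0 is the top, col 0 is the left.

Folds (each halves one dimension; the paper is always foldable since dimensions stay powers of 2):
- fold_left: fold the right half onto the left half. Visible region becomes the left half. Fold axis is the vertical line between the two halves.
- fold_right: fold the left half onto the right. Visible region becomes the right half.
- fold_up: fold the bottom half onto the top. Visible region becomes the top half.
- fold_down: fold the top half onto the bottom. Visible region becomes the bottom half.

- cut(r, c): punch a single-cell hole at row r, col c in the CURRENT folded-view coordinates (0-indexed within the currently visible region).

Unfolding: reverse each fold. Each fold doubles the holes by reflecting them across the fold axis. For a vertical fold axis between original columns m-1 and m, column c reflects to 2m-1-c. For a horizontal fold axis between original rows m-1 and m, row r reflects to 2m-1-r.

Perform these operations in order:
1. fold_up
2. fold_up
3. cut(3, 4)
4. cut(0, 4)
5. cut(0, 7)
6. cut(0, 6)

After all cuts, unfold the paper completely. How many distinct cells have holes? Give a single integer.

Op 1 fold_up: fold axis h@8; visible region now rows[0,8) x cols[0,8) = 8x8
Op 2 fold_up: fold axis h@4; visible region now rows[0,4) x cols[0,8) = 4x8
Op 3 cut(3, 4): punch at orig (3,4); cuts so far [(3, 4)]; region rows[0,4) x cols[0,8) = 4x8
Op 4 cut(0, 4): punch at orig (0,4); cuts so far [(0, 4), (3, 4)]; region rows[0,4) x cols[0,8) = 4x8
Op 5 cut(0, 7): punch at orig (0,7); cuts so far [(0, 4), (0, 7), (3, 4)]; region rows[0,4) x cols[0,8) = 4x8
Op 6 cut(0, 6): punch at orig (0,6); cuts so far [(0, 4), (0, 6), (0, 7), (3, 4)]; region rows[0,4) x cols[0,8) = 4x8
Unfold 1 (reflect across h@4): 8 holes -> [(0, 4), (0, 6), (0, 7), (3, 4), (4, 4), (7, 4), (7, 6), (7, 7)]
Unfold 2 (reflect across h@8): 16 holes -> [(0, 4), (0, 6), (0, 7), (3, 4), (4, 4), (7, 4), (7, 6), (7, 7), (8, 4), (8, 6), (8, 7), (11, 4), (12, 4), (15, 4), (15, 6), (15, 7)]

Answer: 16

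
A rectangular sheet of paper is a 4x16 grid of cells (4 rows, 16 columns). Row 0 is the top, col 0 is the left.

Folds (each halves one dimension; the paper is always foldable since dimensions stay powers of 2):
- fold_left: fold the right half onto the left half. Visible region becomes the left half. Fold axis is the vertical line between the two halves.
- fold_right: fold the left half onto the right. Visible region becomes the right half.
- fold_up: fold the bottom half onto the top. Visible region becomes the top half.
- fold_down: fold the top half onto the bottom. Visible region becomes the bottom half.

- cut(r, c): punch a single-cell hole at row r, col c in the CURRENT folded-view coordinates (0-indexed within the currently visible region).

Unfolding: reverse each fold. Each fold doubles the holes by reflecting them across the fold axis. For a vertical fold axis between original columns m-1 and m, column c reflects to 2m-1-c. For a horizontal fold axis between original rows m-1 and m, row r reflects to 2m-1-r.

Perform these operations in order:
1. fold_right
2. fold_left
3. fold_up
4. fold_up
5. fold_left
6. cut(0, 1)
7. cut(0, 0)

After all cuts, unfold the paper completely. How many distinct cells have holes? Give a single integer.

Op 1 fold_right: fold axis v@8; visible region now rows[0,4) x cols[8,16) = 4x8
Op 2 fold_left: fold axis v@12; visible region now rows[0,4) x cols[8,12) = 4x4
Op 3 fold_up: fold axis h@2; visible region now rows[0,2) x cols[8,12) = 2x4
Op 4 fold_up: fold axis h@1; visible region now rows[0,1) x cols[8,12) = 1x4
Op 5 fold_left: fold axis v@10; visible region now rows[0,1) x cols[8,10) = 1x2
Op 6 cut(0, 1): punch at orig (0,9); cuts so far [(0, 9)]; region rows[0,1) x cols[8,10) = 1x2
Op 7 cut(0, 0): punch at orig (0,8); cuts so far [(0, 8), (0, 9)]; region rows[0,1) x cols[8,10) = 1x2
Unfold 1 (reflect across v@10): 4 holes -> [(0, 8), (0, 9), (0, 10), (0, 11)]
Unfold 2 (reflect across h@1): 8 holes -> [(0, 8), (0, 9), (0, 10), (0, 11), (1, 8), (1, 9), (1, 10), (1, 11)]
Unfold 3 (reflect across h@2): 16 holes -> [(0, 8), (0, 9), (0, 10), (0, 11), (1, 8), (1, 9), (1, 10), (1, 11), (2, 8), (2, 9), (2, 10), (2, 11), (3, 8), (3, 9), (3, 10), (3, 11)]
Unfold 4 (reflect across v@12): 32 holes -> [(0, 8), (0, 9), (0, 10), (0, 11), (0, 12), (0, 13), (0, 14), (0, 15), (1, 8), (1, 9), (1, 10), (1, 11), (1, 12), (1, 13), (1, 14), (1, 15), (2, 8), (2, 9), (2, 10), (2, 11), (2, 12), (2, 13), (2, 14), (2, 15), (3, 8), (3, 9), (3, 10), (3, 11), (3, 12), (3, 13), (3, 14), (3, 15)]
Unfold 5 (reflect across v@8): 64 holes -> [(0, 0), (0, 1), (0, 2), (0, 3), (0, 4), (0, 5), (0, 6), (0, 7), (0, 8), (0, 9), (0, 10), (0, 11), (0, 12), (0, 13), (0, 14), (0, 15), (1, 0), (1, 1), (1, 2), (1, 3), (1, 4), (1, 5), (1, 6), (1, 7), (1, 8), (1, 9), (1, 10), (1, 11), (1, 12), (1, 13), (1, 14), (1, 15), (2, 0), (2, 1), (2, 2), (2, 3), (2, 4), (2, 5), (2, 6), (2, 7), (2, 8), (2, 9), (2, 10), (2, 11), (2, 12), (2, 13), (2, 14), (2, 15), (3, 0), (3, 1), (3, 2), (3, 3), (3, 4), (3, 5), (3, 6), (3, 7), (3, 8), (3, 9), (3, 10), (3, 11), (3, 12), (3, 13), (3, 14), (3, 15)]

Answer: 64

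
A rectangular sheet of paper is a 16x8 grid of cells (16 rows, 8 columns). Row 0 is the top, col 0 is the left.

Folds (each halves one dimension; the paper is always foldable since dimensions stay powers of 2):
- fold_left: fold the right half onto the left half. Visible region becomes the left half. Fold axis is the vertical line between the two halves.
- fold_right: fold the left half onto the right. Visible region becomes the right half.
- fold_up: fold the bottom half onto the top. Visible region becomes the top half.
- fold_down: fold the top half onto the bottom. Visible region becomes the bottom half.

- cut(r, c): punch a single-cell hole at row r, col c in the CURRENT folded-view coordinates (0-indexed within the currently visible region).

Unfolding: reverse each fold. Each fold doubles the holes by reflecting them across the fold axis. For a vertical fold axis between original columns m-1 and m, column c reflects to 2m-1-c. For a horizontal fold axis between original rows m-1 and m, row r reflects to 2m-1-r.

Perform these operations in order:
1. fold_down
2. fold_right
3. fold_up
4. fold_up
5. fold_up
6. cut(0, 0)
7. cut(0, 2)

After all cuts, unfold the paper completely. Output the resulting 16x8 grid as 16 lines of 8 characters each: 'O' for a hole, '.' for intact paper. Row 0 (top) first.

Op 1 fold_down: fold axis h@8; visible region now rows[8,16) x cols[0,8) = 8x8
Op 2 fold_right: fold axis v@4; visible region now rows[8,16) x cols[4,8) = 8x4
Op 3 fold_up: fold axis h@12; visible region now rows[8,12) x cols[4,8) = 4x4
Op 4 fold_up: fold axis h@10; visible region now rows[8,10) x cols[4,8) = 2x4
Op 5 fold_up: fold axis h@9; visible region now rows[8,9) x cols[4,8) = 1x4
Op 6 cut(0, 0): punch at orig (8,4); cuts so far [(8, 4)]; region rows[8,9) x cols[4,8) = 1x4
Op 7 cut(0, 2): punch at orig (8,6); cuts so far [(8, 4), (8, 6)]; region rows[8,9) x cols[4,8) = 1x4
Unfold 1 (reflect across h@9): 4 holes -> [(8, 4), (8, 6), (9, 4), (9, 6)]
Unfold 2 (reflect across h@10): 8 holes -> [(8, 4), (8, 6), (9, 4), (9, 6), (10, 4), (10, 6), (11, 4), (11, 6)]
Unfold 3 (reflect across h@12): 16 holes -> [(8, 4), (8, 6), (9, 4), (9, 6), (10, 4), (10, 6), (11, 4), (11, 6), (12, 4), (12, 6), (13, 4), (13, 6), (14, 4), (14, 6), (15, 4), (15, 6)]
Unfold 4 (reflect across v@4): 32 holes -> [(8, 1), (8, 3), (8, 4), (8, 6), (9, 1), (9, 3), (9, 4), (9, 6), (10, 1), (10, 3), (10, 4), (10, 6), (11, 1), (11, 3), (11, 4), (11, 6), (12, 1), (12, 3), (12, 4), (12, 6), (13, 1), (13, 3), (13, 4), (13, 6), (14, 1), (14, 3), (14, 4), (14, 6), (15, 1), (15, 3), (15, 4), (15, 6)]
Unfold 5 (reflect across h@8): 64 holes -> [(0, 1), (0, 3), (0, 4), (0, 6), (1, 1), (1, 3), (1, 4), (1, 6), (2, 1), (2, 3), (2, 4), (2, 6), (3, 1), (3, 3), (3, 4), (3, 6), (4, 1), (4, 3), (4, 4), (4, 6), (5, 1), (5, 3), (5, 4), (5, 6), (6, 1), (6, 3), (6, 4), (6, 6), (7, 1), (7, 3), (7, 4), (7, 6), (8, 1), (8, 3), (8, 4), (8, 6), (9, 1), (9, 3), (9, 4), (9, 6), (10, 1), (10, 3), (10, 4), (10, 6), (11, 1), (11, 3), (11, 4), (11, 6), (12, 1), (12, 3), (12, 4), (12, 6), (13, 1), (13, 3), (13, 4), (13, 6), (14, 1), (14, 3), (14, 4), (14, 6), (15, 1), (15, 3), (15, 4), (15, 6)]

Answer: .O.OO.O.
.O.OO.O.
.O.OO.O.
.O.OO.O.
.O.OO.O.
.O.OO.O.
.O.OO.O.
.O.OO.O.
.O.OO.O.
.O.OO.O.
.O.OO.O.
.O.OO.O.
.O.OO.O.
.O.OO.O.
.O.OO.O.
.O.OO.O.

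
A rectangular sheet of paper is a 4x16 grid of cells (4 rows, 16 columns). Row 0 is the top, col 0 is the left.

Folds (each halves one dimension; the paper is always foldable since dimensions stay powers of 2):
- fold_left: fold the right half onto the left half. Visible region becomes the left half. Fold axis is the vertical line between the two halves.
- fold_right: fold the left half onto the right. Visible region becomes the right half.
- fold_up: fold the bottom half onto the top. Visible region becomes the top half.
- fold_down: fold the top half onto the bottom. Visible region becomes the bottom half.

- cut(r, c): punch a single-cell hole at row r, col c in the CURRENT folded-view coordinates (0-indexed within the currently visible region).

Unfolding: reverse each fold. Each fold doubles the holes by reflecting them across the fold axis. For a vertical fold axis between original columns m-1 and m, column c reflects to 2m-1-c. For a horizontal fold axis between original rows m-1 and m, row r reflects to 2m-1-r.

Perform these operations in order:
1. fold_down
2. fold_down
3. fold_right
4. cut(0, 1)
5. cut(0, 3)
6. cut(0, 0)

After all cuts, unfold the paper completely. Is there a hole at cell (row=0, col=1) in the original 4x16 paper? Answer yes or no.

Answer: no

Derivation:
Op 1 fold_down: fold axis h@2; visible region now rows[2,4) x cols[0,16) = 2x16
Op 2 fold_down: fold axis h@3; visible region now rows[3,4) x cols[0,16) = 1x16
Op 3 fold_right: fold axis v@8; visible region now rows[3,4) x cols[8,16) = 1x8
Op 4 cut(0, 1): punch at orig (3,9); cuts so far [(3, 9)]; region rows[3,4) x cols[8,16) = 1x8
Op 5 cut(0, 3): punch at orig (3,11); cuts so far [(3, 9), (3, 11)]; region rows[3,4) x cols[8,16) = 1x8
Op 6 cut(0, 0): punch at orig (3,8); cuts so far [(3, 8), (3, 9), (3, 11)]; region rows[3,4) x cols[8,16) = 1x8
Unfold 1 (reflect across v@8): 6 holes -> [(3, 4), (3, 6), (3, 7), (3, 8), (3, 9), (3, 11)]
Unfold 2 (reflect across h@3): 12 holes -> [(2, 4), (2, 6), (2, 7), (2, 8), (2, 9), (2, 11), (3, 4), (3, 6), (3, 7), (3, 8), (3, 9), (3, 11)]
Unfold 3 (reflect across h@2): 24 holes -> [(0, 4), (0, 6), (0, 7), (0, 8), (0, 9), (0, 11), (1, 4), (1, 6), (1, 7), (1, 8), (1, 9), (1, 11), (2, 4), (2, 6), (2, 7), (2, 8), (2, 9), (2, 11), (3, 4), (3, 6), (3, 7), (3, 8), (3, 9), (3, 11)]
Holes: [(0, 4), (0, 6), (0, 7), (0, 8), (0, 9), (0, 11), (1, 4), (1, 6), (1, 7), (1, 8), (1, 9), (1, 11), (2, 4), (2, 6), (2, 7), (2, 8), (2, 9), (2, 11), (3, 4), (3, 6), (3, 7), (3, 8), (3, 9), (3, 11)]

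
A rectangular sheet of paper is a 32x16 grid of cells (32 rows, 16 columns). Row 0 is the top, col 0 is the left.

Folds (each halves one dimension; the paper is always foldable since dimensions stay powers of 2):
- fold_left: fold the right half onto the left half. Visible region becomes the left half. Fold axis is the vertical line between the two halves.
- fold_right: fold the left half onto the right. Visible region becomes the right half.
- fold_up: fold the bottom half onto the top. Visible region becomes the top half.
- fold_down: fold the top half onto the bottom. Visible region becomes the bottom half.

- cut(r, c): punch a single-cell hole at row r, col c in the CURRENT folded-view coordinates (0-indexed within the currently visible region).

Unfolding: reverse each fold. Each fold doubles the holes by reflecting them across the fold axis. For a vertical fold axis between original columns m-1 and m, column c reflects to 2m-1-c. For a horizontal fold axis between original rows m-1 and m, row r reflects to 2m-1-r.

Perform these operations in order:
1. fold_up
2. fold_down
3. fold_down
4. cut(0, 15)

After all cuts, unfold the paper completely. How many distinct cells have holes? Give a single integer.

Answer: 8

Derivation:
Op 1 fold_up: fold axis h@16; visible region now rows[0,16) x cols[0,16) = 16x16
Op 2 fold_down: fold axis h@8; visible region now rows[8,16) x cols[0,16) = 8x16
Op 3 fold_down: fold axis h@12; visible region now rows[12,16) x cols[0,16) = 4x16
Op 4 cut(0, 15): punch at orig (12,15); cuts so far [(12, 15)]; region rows[12,16) x cols[0,16) = 4x16
Unfold 1 (reflect across h@12): 2 holes -> [(11, 15), (12, 15)]
Unfold 2 (reflect across h@8): 4 holes -> [(3, 15), (4, 15), (11, 15), (12, 15)]
Unfold 3 (reflect across h@16): 8 holes -> [(3, 15), (4, 15), (11, 15), (12, 15), (19, 15), (20, 15), (27, 15), (28, 15)]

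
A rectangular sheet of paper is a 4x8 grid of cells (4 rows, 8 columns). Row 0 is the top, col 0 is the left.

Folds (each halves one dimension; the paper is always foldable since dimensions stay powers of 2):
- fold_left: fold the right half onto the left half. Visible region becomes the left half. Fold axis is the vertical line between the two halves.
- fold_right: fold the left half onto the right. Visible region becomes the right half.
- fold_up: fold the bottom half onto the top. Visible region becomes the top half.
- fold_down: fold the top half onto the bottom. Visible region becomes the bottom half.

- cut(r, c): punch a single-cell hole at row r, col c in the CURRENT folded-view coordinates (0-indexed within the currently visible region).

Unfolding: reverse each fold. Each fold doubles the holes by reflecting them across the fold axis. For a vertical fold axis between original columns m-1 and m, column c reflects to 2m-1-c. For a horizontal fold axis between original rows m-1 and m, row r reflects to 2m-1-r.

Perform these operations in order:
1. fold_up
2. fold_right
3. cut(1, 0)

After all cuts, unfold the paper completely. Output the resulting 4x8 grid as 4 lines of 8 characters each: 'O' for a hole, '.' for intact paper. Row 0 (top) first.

Answer: ........
...OO...
...OO...
........

Derivation:
Op 1 fold_up: fold axis h@2; visible region now rows[0,2) x cols[0,8) = 2x8
Op 2 fold_right: fold axis v@4; visible region now rows[0,2) x cols[4,8) = 2x4
Op 3 cut(1, 0): punch at orig (1,4); cuts so far [(1, 4)]; region rows[0,2) x cols[4,8) = 2x4
Unfold 1 (reflect across v@4): 2 holes -> [(1, 3), (1, 4)]
Unfold 2 (reflect across h@2): 4 holes -> [(1, 3), (1, 4), (2, 3), (2, 4)]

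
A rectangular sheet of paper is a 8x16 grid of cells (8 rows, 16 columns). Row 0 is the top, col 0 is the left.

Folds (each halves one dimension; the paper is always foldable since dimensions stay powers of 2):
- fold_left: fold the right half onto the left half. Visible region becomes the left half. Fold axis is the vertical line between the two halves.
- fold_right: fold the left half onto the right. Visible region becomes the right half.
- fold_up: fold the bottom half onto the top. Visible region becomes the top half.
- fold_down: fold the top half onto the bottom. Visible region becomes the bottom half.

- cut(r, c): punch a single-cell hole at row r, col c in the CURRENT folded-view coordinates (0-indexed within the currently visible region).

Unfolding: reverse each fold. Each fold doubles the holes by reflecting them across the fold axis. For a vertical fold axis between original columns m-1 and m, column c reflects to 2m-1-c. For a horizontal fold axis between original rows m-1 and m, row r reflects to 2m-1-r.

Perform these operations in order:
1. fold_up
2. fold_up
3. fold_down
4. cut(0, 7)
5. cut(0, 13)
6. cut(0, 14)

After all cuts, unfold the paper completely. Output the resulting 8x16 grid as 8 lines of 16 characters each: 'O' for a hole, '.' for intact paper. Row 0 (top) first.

Op 1 fold_up: fold axis h@4; visible region now rows[0,4) x cols[0,16) = 4x16
Op 2 fold_up: fold axis h@2; visible region now rows[0,2) x cols[0,16) = 2x16
Op 3 fold_down: fold axis h@1; visible region now rows[1,2) x cols[0,16) = 1x16
Op 4 cut(0, 7): punch at orig (1,7); cuts so far [(1, 7)]; region rows[1,2) x cols[0,16) = 1x16
Op 5 cut(0, 13): punch at orig (1,13); cuts so far [(1, 7), (1, 13)]; region rows[1,2) x cols[0,16) = 1x16
Op 6 cut(0, 14): punch at orig (1,14); cuts so far [(1, 7), (1, 13), (1, 14)]; region rows[1,2) x cols[0,16) = 1x16
Unfold 1 (reflect across h@1): 6 holes -> [(0, 7), (0, 13), (0, 14), (1, 7), (1, 13), (1, 14)]
Unfold 2 (reflect across h@2): 12 holes -> [(0, 7), (0, 13), (0, 14), (1, 7), (1, 13), (1, 14), (2, 7), (2, 13), (2, 14), (3, 7), (3, 13), (3, 14)]
Unfold 3 (reflect across h@4): 24 holes -> [(0, 7), (0, 13), (0, 14), (1, 7), (1, 13), (1, 14), (2, 7), (2, 13), (2, 14), (3, 7), (3, 13), (3, 14), (4, 7), (4, 13), (4, 14), (5, 7), (5, 13), (5, 14), (6, 7), (6, 13), (6, 14), (7, 7), (7, 13), (7, 14)]

Answer: .......O.....OO.
.......O.....OO.
.......O.....OO.
.......O.....OO.
.......O.....OO.
.......O.....OO.
.......O.....OO.
.......O.....OO.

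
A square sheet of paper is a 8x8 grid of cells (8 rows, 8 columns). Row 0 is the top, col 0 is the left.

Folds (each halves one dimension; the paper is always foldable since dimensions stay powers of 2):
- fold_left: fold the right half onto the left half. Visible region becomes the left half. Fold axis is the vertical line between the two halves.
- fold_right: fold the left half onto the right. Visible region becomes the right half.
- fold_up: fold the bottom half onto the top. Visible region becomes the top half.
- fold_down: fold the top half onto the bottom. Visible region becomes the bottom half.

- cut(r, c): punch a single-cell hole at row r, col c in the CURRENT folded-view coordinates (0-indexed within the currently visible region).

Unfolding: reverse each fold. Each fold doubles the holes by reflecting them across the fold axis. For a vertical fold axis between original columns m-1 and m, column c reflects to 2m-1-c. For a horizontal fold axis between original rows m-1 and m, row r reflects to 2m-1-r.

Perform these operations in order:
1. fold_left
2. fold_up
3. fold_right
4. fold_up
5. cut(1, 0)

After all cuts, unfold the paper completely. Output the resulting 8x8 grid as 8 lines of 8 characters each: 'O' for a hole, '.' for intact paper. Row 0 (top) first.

Op 1 fold_left: fold axis v@4; visible region now rows[0,8) x cols[0,4) = 8x4
Op 2 fold_up: fold axis h@4; visible region now rows[0,4) x cols[0,4) = 4x4
Op 3 fold_right: fold axis v@2; visible region now rows[0,4) x cols[2,4) = 4x2
Op 4 fold_up: fold axis h@2; visible region now rows[0,2) x cols[2,4) = 2x2
Op 5 cut(1, 0): punch at orig (1,2); cuts so far [(1, 2)]; region rows[0,2) x cols[2,4) = 2x2
Unfold 1 (reflect across h@2): 2 holes -> [(1, 2), (2, 2)]
Unfold 2 (reflect across v@2): 4 holes -> [(1, 1), (1, 2), (2, 1), (2, 2)]
Unfold 3 (reflect across h@4): 8 holes -> [(1, 1), (1, 2), (2, 1), (2, 2), (5, 1), (5, 2), (6, 1), (6, 2)]
Unfold 4 (reflect across v@4): 16 holes -> [(1, 1), (1, 2), (1, 5), (1, 6), (2, 1), (2, 2), (2, 5), (2, 6), (5, 1), (5, 2), (5, 5), (5, 6), (6, 1), (6, 2), (6, 5), (6, 6)]

Answer: ........
.OO..OO.
.OO..OO.
........
........
.OO..OO.
.OO..OO.
........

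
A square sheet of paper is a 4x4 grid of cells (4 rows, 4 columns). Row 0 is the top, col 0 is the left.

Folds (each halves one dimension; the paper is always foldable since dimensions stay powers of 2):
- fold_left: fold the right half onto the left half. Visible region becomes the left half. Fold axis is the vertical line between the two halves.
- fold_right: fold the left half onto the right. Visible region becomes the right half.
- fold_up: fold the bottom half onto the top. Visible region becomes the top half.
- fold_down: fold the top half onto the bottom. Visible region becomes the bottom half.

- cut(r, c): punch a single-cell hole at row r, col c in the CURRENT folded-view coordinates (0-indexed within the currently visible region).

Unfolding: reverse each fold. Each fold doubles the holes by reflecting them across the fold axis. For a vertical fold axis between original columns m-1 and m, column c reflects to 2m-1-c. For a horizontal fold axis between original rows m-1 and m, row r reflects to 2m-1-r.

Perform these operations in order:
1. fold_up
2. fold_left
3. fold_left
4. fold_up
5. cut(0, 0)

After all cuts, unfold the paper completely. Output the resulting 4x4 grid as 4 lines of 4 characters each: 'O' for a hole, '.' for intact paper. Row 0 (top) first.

Answer: OOOO
OOOO
OOOO
OOOO

Derivation:
Op 1 fold_up: fold axis h@2; visible region now rows[0,2) x cols[0,4) = 2x4
Op 2 fold_left: fold axis v@2; visible region now rows[0,2) x cols[0,2) = 2x2
Op 3 fold_left: fold axis v@1; visible region now rows[0,2) x cols[0,1) = 2x1
Op 4 fold_up: fold axis h@1; visible region now rows[0,1) x cols[0,1) = 1x1
Op 5 cut(0, 0): punch at orig (0,0); cuts so far [(0, 0)]; region rows[0,1) x cols[0,1) = 1x1
Unfold 1 (reflect across h@1): 2 holes -> [(0, 0), (1, 0)]
Unfold 2 (reflect across v@1): 4 holes -> [(0, 0), (0, 1), (1, 0), (1, 1)]
Unfold 3 (reflect across v@2): 8 holes -> [(0, 0), (0, 1), (0, 2), (0, 3), (1, 0), (1, 1), (1, 2), (1, 3)]
Unfold 4 (reflect across h@2): 16 holes -> [(0, 0), (0, 1), (0, 2), (0, 3), (1, 0), (1, 1), (1, 2), (1, 3), (2, 0), (2, 1), (2, 2), (2, 3), (3, 0), (3, 1), (3, 2), (3, 3)]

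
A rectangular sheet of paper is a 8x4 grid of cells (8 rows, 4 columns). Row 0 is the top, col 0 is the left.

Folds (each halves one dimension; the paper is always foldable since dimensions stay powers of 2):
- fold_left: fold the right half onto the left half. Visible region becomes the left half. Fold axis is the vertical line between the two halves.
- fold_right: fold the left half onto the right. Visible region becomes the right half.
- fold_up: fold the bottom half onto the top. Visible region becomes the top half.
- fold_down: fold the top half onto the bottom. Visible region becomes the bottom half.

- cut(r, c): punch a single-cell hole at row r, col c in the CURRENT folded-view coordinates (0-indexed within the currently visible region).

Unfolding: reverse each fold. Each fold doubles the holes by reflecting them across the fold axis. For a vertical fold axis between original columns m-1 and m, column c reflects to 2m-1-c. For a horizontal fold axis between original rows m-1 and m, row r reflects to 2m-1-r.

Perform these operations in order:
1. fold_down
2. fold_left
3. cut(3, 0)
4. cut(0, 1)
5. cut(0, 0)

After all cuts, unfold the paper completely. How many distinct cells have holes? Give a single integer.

Answer: 12

Derivation:
Op 1 fold_down: fold axis h@4; visible region now rows[4,8) x cols[0,4) = 4x4
Op 2 fold_left: fold axis v@2; visible region now rows[4,8) x cols[0,2) = 4x2
Op 3 cut(3, 0): punch at orig (7,0); cuts so far [(7, 0)]; region rows[4,8) x cols[0,2) = 4x2
Op 4 cut(0, 1): punch at orig (4,1); cuts so far [(4, 1), (7, 0)]; region rows[4,8) x cols[0,2) = 4x2
Op 5 cut(0, 0): punch at orig (4,0); cuts so far [(4, 0), (4, 1), (7, 0)]; region rows[4,8) x cols[0,2) = 4x2
Unfold 1 (reflect across v@2): 6 holes -> [(4, 0), (4, 1), (4, 2), (4, 3), (7, 0), (7, 3)]
Unfold 2 (reflect across h@4): 12 holes -> [(0, 0), (0, 3), (3, 0), (3, 1), (3, 2), (3, 3), (4, 0), (4, 1), (4, 2), (4, 3), (7, 0), (7, 3)]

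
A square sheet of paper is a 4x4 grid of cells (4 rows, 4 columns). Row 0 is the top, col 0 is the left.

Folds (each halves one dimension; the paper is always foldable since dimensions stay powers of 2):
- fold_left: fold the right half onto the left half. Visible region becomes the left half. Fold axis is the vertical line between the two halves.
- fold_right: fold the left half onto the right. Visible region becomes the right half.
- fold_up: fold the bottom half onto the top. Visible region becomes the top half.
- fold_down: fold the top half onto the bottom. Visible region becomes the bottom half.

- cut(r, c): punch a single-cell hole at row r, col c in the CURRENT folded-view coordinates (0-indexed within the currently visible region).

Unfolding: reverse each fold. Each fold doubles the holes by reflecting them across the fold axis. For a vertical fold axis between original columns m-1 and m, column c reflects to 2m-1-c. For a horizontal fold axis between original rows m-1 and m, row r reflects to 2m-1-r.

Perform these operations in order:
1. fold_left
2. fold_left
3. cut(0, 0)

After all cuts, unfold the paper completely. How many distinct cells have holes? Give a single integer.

Op 1 fold_left: fold axis v@2; visible region now rows[0,4) x cols[0,2) = 4x2
Op 2 fold_left: fold axis v@1; visible region now rows[0,4) x cols[0,1) = 4x1
Op 3 cut(0, 0): punch at orig (0,0); cuts so far [(0, 0)]; region rows[0,4) x cols[0,1) = 4x1
Unfold 1 (reflect across v@1): 2 holes -> [(0, 0), (0, 1)]
Unfold 2 (reflect across v@2): 4 holes -> [(0, 0), (0, 1), (0, 2), (0, 3)]

Answer: 4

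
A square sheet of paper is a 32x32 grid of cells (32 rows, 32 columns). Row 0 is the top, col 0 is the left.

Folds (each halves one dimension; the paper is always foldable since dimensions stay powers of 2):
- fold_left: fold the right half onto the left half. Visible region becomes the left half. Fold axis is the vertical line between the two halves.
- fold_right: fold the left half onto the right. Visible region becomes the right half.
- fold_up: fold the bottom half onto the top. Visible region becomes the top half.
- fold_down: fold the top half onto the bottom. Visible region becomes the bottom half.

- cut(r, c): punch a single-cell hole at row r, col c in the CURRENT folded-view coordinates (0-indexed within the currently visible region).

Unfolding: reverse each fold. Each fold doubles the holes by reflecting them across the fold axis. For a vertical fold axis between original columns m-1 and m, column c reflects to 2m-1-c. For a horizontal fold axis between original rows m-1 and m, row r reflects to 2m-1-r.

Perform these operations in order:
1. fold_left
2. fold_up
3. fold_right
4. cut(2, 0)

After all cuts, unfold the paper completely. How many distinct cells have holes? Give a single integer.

Op 1 fold_left: fold axis v@16; visible region now rows[0,32) x cols[0,16) = 32x16
Op 2 fold_up: fold axis h@16; visible region now rows[0,16) x cols[0,16) = 16x16
Op 3 fold_right: fold axis v@8; visible region now rows[0,16) x cols[8,16) = 16x8
Op 4 cut(2, 0): punch at orig (2,8); cuts so far [(2, 8)]; region rows[0,16) x cols[8,16) = 16x8
Unfold 1 (reflect across v@8): 2 holes -> [(2, 7), (2, 8)]
Unfold 2 (reflect across h@16): 4 holes -> [(2, 7), (2, 8), (29, 7), (29, 8)]
Unfold 3 (reflect across v@16): 8 holes -> [(2, 7), (2, 8), (2, 23), (2, 24), (29, 7), (29, 8), (29, 23), (29, 24)]

Answer: 8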